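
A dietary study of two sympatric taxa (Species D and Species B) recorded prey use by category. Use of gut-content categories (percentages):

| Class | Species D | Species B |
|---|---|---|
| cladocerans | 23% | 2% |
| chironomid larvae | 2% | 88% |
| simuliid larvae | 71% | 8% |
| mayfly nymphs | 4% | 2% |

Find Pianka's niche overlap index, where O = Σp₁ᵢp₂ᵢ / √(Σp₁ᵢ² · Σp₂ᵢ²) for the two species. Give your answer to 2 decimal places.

Convert percentages to proportions (divide by 100).
Σ p₁ᵢp₂ᵢ = 0.0046 + 0.0176 + 0.0568 + 0.0008 = 0.0798
Σp_1ᵢ² = 0.23² + 0.02² + 0.71² + 0.04² = 0.0529 + 0.0004 + 0.5041 + 0.0016 = 0.5590
Σp_2ᵢ² = 0.02² + 0.88² + 0.08² + 0.02² = 0.0004 + 0.7744 + 0.0064 + 0.0004 = 0.7816
O = 0.0798 / √(0.5590 × 0.7816) = 0.0798 / 0.66100 = 0.1207

0.12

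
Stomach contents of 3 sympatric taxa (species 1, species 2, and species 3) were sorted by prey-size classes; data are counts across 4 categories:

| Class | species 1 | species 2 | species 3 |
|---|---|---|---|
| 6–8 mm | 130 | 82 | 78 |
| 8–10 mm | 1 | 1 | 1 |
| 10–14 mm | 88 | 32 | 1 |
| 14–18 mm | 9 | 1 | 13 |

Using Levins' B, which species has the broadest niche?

Proportions for species 1 (n=228): 130/228=0.5702, 1/228=0.0044, 88/228=0.3860, 9/228=0.0395
Proportions for species 2 (n=116): 82/116=0.7069, 1/116=0.0086, 32/116=0.2759, 1/116=0.0086
Proportions for species 3 (n=93): 78/93=0.8387, 1/93=0.0108, 1/93=0.0108, 13/93=0.1398
Σp_1ᵢ² = 0.5702² + 0.0044² + 0.3860² + 0.0395² = 0.325128 + 0.000019 + 0.148996 + 0.001560 = 0.475703
B_1 = 1 / 0.475703 = 2.1022
Σp_2ᵢ² = 0.7069² + 0.0086² + 0.2759² + 0.0086² = 0.499708 + 0.000074 + 0.076121 + 0.000074 = 0.575977
B_2 = 1 / 0.575977 = 1.7362
Σp_3ᵢ² = 0.8387² + 0.0108² + 0.0108² + 0.1398² = 0.703418 + 0.000117 + 0.000117 + 0.019544 = 0.723196
B_3 = 1 / 0.723196 = 1.3828
Highest B → broadest niche (most generalist): species 1 (B = 2.10).

species 1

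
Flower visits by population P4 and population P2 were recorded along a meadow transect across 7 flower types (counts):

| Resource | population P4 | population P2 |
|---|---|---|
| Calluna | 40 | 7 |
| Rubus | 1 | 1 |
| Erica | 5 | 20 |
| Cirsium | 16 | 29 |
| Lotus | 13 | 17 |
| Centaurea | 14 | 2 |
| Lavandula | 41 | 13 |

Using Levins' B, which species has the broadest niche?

Proportions for population P4 (n=130): 40/130=0.3077, 1/130=0.0077, 5/130=0.0385, 16/130=0.1231, 13/130=0.1000, 14/130=0.1077, 41/130=0.3154
Proportions for population P2 (n=89): 7/89=0.0787, 1/89=0.0112, 20/89=0.2247, 29/89=0.3258, 17/89=0.1910, 2/89=0.0225, 13/89=0.1461
Σp_P4ᵢ² = 0.3077² + 0.0077² + 0.0385² + 0.1231² + 0.1000² + 0.1077² + 0.3154² = 0.094679 + 0.000059 + 0.001482 + 0.015154 + 0.010000 + 0.011599 + 0.099477 = 0.232450
B_P4 = 1 / 0.232450 = 4.3020
Σp_P2ᵢ² = 0.0787² + 0.0112² + 0.2247² + 0.3258² + 0.1910² + 0.0225² + 0.1461² = 0.006194 + 0.000125 + 0.050490 + 0.106146 + 0.036481 + 0.000506 + 0.021345 = 0.221287
B_P2 = 1 / 0.221287 = 4.5190
Highest B → broadest niche (most generalist): population P2 (B = 4.52).

population P2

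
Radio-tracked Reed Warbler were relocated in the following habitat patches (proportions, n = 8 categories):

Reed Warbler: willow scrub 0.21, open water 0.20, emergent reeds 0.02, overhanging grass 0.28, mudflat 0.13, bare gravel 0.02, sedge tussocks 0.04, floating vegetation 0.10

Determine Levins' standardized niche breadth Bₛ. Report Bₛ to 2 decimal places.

0.60

Σpᵢ² = 0.21² + 0.20² + 0.02² + 0.28² + 0.13² + 0.02² + 0.04² + 0.10² = 0.0441 + 0.0400 + 0.0004 + 0.0784 + 0.0169 + 0.0004 + 0.0016 + 0.0100 = 0.1918
B = 1 / 0.1918 = 5.2138
Bₛ = (B − 1)/(n − 1) = (5.2138 − 1)/(8 − 1) = 4.2138/7 = 0.6020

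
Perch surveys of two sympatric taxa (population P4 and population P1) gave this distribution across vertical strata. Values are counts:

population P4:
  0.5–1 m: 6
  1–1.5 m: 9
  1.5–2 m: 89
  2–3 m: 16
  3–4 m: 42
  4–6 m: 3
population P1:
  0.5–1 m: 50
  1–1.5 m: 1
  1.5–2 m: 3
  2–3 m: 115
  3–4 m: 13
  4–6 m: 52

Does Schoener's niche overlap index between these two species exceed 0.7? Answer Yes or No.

No

Proportions for population P4 (n=165): 6/165=0.0364, 9/165=0.0545, 89/165=0.5394, 16/165=0.0970, 42/165=0.2545, 3/165=0.0182
Proportions for population P1 (n=234): 50/234=0.2137, 1/234=0.0043, 3/234=0.0128, 115/234=0.4915, 13/234=0.0556, 52/234=0.2222
Σ|p₁ᵢ − p₂ᵢ| = 0.1773 + 0.0502 + 0.5266 + 0.3945 + 0.1989 + 0.2040 = 1.5515
D = 1 − ½ × 1.5515 = 1 − 0.77575 = 0.22425
D = 0.22425 < 0.7 → No.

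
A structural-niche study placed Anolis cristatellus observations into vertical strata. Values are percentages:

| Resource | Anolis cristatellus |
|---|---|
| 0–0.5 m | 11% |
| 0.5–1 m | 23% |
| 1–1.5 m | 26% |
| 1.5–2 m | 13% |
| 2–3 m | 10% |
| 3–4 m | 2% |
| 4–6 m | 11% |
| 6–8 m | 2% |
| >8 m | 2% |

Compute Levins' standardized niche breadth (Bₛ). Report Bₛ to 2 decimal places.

0.60

Convert percentages to proportions (divide by 100).
Σpᵢ² = 0.11² + 0.23² + 0.26² + 0.13² + 0.10² + 0.02² + 0.11² + 0.02² + 0.02² = 0.0121 + 0.0529 + 0.0676 + 0.0169 + 0.0100 + 0.0004 + 0.0121 + 0.0004 + 0.0004 = 0.1728
B = 1 / 0.1728 = 5.7870
Bₛ = (B − 1)/(n − 1) = (5.7870 − 1)/(9 − 1) = 4.7870/8 = 0.5984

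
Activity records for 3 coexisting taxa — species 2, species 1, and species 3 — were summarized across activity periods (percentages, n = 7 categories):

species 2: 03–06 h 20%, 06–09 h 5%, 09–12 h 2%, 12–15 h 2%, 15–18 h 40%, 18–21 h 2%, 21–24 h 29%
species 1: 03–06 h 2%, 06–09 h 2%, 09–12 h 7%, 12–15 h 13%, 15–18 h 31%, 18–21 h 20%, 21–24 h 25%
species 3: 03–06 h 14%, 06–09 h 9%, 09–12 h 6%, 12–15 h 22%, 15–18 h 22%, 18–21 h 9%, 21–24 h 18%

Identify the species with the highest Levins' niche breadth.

Convert percentages to proportions (divide by 100).
Σp_2ᵢ² = 0.20² + 0.05² + 0.02² + 0.02² + 0.40² + 0.02² + 0.29² = 0.0400 + 0.0025 + 0.0004 + 0.0004 + 0.1600 + 0.0004 + 0.0841 = 0.2878
B_2 = 1 / 0.2878 = 3.4746
Σp_1ᵢ² = 0.02² + 0.02² + 0.07² + 0.13² + 0.31² + 0.20² + 0.25² = 0.0004 + 0.0004 + 0.0049 + 0.0169 + 0.0961 + 0.0400 + 0.0625 = 0.2212
B_1 = 1 / 0.2212 = 4.5208
Σp_3ᵢ² = 0.14² + 0.09² + 0.06² + 0.22² + 0.22² + 0.09² + 0.18² = 0.0196 + 0.0081 + 0.0036 + 0.0484 + 0.0484 + 0.0081 + 0.0324 = 0.1686
B_3 = 1 / 0.1686 = 5.9312
Highest B → broadest niche (most generalist): species 3 (B = 5.93).

species 3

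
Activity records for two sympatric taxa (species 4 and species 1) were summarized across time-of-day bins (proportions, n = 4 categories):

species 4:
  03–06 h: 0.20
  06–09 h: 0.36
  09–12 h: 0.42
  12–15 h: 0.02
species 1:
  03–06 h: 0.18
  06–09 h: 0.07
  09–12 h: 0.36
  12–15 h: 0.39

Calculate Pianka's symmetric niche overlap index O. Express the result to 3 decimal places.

Σ p₁ᵢp₂ᵢ = 0.0360 + 0.0252 + 0.1512 + 0.0078 = 0.2202
Σp_1ᵢ² = 0.20² + 0.36² + 0.42² + 0.02² = 0.0400 + 0.1296 + 0.1764 + 0.0004 = 0.3464
Σp_2ᵢ² = 0.18² + 0.07² + 0.36² + 0.39² = 0.0324 + 0.0049 + 0.1296 + 0.1521 = 0.3190
O = 0.2202 / √(0.3464 × 0.3190) = 0.2202 / 0.332418 = 0.66242

0.662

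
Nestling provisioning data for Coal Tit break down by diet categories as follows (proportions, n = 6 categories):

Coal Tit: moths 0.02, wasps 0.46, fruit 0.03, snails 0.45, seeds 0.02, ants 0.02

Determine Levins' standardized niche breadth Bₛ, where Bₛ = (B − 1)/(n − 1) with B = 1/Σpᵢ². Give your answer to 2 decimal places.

0.28

Σpᵢ² = 0.02² + 0.46² + 0.03² + 0.45² + 0.02² + 0.02² = 0.0004 + 0.2116 + 0.0009 + 0.2025 + 0.0004 + 0.0004 = 0.4162
B = 1 / 0.4162 = 2.4027
Bₛ = (B − 1)/(n − 1) = (2.4027 − 1)/(6 − 1) = 1.4027/5 = 0.2805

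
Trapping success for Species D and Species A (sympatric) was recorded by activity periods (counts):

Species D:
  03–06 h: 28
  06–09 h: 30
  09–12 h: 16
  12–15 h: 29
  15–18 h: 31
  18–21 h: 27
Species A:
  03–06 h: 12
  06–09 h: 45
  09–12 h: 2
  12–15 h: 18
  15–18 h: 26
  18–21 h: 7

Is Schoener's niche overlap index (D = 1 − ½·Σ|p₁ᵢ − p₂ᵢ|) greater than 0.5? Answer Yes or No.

Yes

Proportions for Species D (n=161): 28/161=0.1739, 30/161=0.1863, 16/161=0.0994, 29/161=0.1801, 31/161=0.1925, 27/161=0.1677
Proportions for Species A (n=110): 12/110=0.1091, 45/110=0.4091, 2/110=0.0182, 18/110=0.1636, 26/110=0.2364, 7/110=0.0636
Σ|p₁ᵢ − p₂ᵢ| = 0.0648 + 0.2228 + 0.0812 + 0.0165 + 0.0439 + 0.1041 = 0.5333
D = 1 − ½ × 0.5333 = 1 − 0.26665 = 0.73335
D = 0.73335 > 0.5 → Yes.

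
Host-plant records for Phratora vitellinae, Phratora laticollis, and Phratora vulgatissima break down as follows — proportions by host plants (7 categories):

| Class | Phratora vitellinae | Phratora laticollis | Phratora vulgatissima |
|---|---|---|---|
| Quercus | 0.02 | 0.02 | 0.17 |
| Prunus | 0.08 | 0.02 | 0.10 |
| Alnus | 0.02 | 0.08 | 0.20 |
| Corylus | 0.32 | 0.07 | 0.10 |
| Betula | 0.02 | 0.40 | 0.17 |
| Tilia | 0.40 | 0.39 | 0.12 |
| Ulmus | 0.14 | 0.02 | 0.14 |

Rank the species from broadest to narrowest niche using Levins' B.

Phratora vulgatissima > Phratora vitellinae > Phratora laticollis

Σp_viteᵢ² = 0.02² + 0.08² + 0.02² + 0.32² + 0.02² + 0.40² + 0.14² = 0.0004 + 0.0064 + 0.0004 + 0.1024 + 0.0004 + 0.1600 + 0.0196 = 0.2896
B_vite = 1 / 0.2896 = 3.4530
Σp_latiᵢ² = 0.02² + 0.02² + 0.08² + 0.07² + 0.40² + 0.39² + 0.02² = 0.0004 + 0.0004 + 0.0064 + 0.0049 + 0.1600 + 0.1521 + 0.0004 = 0.3246
B_lati = 1 / 0.3246 = 3.0807
Σp_vulgᵢ² = 0.17² + 0.10² + 0.20² + 0.10² + 0.17² + 0.12² + 0.14² = 0.0289 + 0.0100 + 0.0400 + 0.0100 + 0.0289 + 0.0144 + 0.0196 = 0.1518
B_vulg = 1 / 0.1518 = 6.5876
Ranking by B (broadest → narrowest): Phratora vulgatissima (6.59) > Phratora vitellinae (3.45) > Phratora laticollis (3.08)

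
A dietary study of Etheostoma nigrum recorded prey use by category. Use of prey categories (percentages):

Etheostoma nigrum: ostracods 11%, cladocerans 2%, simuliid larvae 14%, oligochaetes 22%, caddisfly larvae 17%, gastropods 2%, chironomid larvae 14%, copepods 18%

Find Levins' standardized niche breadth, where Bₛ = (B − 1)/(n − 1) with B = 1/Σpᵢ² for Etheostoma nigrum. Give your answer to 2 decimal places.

Convert percentages to proportions (divide by 100).
Σpᵢ² = 0.11² + 0.02² + 0.14² + 0.22² + 0.17² + 0.02² + 0.14² + 0.18² = 0.0121 + 0.0004 + 0.0196 + 0.0484 + 0.0289 + 0.0004 + 0.0196 + 0.0324 = 0.1618
B = 1 / 0.1618 = 6.1805
Bₛ = (B − 1)/(n − 1) = (6.1805 − 1)/(8 − 1) = 5.1805/7 = 0.7401

0.74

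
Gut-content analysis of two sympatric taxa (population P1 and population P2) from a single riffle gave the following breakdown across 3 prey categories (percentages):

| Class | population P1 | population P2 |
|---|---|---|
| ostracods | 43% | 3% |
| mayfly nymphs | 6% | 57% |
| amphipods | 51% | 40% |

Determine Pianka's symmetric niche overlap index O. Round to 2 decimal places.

Convert percentages to proportions (divide by 100).
Σ p₁ᵢp₂ᵢ = 0.0129 + 0.0342 + 0.2040 = 0.2511
Σp_1ᵢ² = 0.43² + 0.06² + 0.51² = 0.1849 + 0.0036 + 0.2601 = 0.4486
Σp_2ᵢ² = 0.03² + 0.57² + 0.40² = 0.0009 + 0.3249 + 0.1600 = 0.4858
O = 0.2511 / √(0.4486 × 0.4858) = 0.2511 / 0.46683 = 0.5379

0.54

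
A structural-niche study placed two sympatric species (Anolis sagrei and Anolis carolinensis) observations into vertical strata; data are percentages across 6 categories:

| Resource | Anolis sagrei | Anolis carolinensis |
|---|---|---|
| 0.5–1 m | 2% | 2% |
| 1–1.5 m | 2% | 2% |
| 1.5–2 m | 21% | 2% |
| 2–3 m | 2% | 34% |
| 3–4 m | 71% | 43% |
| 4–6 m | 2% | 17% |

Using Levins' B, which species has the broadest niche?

Convert percentages to proportions (divide by 100).
Σp_sagrᵢ² = 0.02² + 0.02² + 0.21² + 0.02² + 0.71² + 0.02² = 0.0004 + 0.0004 + 0.0441 + 0.0004 + 0.5041 + 0.0004 = 0.5498
B_sagr = 1 / 0.5498 = 1.8188
Σp_caroᵢ² = 0.02² + 0.02² + 0.02² + 0.34² + 0.43² + 0.17² = 0.0004 + 0.0004 + 0.0004 + 0.1156 + 0.1849 + 0.0289 = 0.3306
B_caro = 1 / 0.3306 = 3.0248
Highest B → broadest niche (most generalist): Anolis carolinensis (B = 3.02).

Anolis carolinensis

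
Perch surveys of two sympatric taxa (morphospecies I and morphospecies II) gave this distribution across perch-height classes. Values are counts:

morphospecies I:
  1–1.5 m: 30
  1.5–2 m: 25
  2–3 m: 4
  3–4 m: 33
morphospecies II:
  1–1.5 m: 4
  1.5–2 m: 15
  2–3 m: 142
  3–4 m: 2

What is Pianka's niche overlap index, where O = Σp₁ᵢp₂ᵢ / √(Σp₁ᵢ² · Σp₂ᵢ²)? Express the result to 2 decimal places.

Proportions for morphospecies I (n=92): 30/92=0.3261, 25/92=0.2717, 4/92=0.0435, 33/92=0.3587
Proportions for morphospecies II (n=163): 4/163=0.0245, 15/163=0.0920, 142/163=0.8712, 2/163=0.0123
Σ p₁ᵢp₂ᵢ = 0.007989 + 0.024996 + 0.037897 + 0.004412 = 0.075294
Σp_1ᵢ² = 0.3261² + 0.2717² + 0.0435² + 0.3587² = 0.106341 + 0.073821 + 0.001892 + 0.128666 = 0.310720
Σp_2ᵢ² = 0.0245² + 0.0920² + 0.8712² + 0.0123² = 0.000600 + 0.008464 + 0.758989 + 0.000151 = 0.768204
O = 0.075294 / √(0.310720 × 0.768204) = 0.075294 / 0.4885656 = 0.1541

0.15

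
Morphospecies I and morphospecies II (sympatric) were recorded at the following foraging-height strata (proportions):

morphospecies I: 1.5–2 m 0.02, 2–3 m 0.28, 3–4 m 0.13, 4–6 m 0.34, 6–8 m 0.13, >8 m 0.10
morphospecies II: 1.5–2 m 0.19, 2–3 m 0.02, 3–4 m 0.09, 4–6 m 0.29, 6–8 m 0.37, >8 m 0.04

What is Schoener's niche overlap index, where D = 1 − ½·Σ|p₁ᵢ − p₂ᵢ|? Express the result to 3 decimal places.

Σ|p₁ᵢ − p₂ᵢ| = 0.17 + 0.26 + 0.04 + 0.05 + 0.24 + 0.06 = 0.82
D = 1 − ½ × 0.82 = 1 − 0.410 = 0.59000

0.590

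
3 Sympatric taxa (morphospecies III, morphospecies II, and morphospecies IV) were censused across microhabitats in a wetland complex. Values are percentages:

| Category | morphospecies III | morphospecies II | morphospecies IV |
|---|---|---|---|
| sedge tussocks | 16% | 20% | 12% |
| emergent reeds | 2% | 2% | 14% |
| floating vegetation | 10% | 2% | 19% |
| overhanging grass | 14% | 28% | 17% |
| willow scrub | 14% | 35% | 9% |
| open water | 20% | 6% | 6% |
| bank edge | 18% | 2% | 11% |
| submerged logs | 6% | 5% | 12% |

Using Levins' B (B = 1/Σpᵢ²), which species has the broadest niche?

morphospecies IV

Convert percentages to proportions (divide by 100).
Σp_IIIᵢ² = 0.16² + 0.02² + 0.10² + 0.14² + 0.14² + 0.20² + 0.18² + 0.06² = 0.0256 + 0.0004 + 0.0100 + 0.0196 + 0.0196 + 0.0400 + 0.0324 + 0.0036 = 0.1512
B_III = 1 / 0.1512 = 6.6138
Σp_IIᵢ² = 0.20² + 0.02² + 0.02² + 0.28² + 0.35² + 0.06² + 0.02² + 0.05² = 0.0400 + 0.0004 + 0.0004 + 0.0784 + 0.1225 + 0.0036 + 0.0004 + 0.0025 = 0.2482
B_II = 1 / 0.2482 = 4.0290
Σp_IVᵢ² = 0.12² + 0.14² + 0.19² + 0.17² + 0.09² + 0.06² + 0.11² + 0.12² = 0.0144 + 0.0196 + 0.0361 + 0.0289 + 0.0081 + 0.0036 + 0.0121 + 0.0144 = 0.1372
B_IV = 1 / 0.1372 = 7.2886
Highest B → broadest niche (most generalist): morphospecies IV (B = 7.29).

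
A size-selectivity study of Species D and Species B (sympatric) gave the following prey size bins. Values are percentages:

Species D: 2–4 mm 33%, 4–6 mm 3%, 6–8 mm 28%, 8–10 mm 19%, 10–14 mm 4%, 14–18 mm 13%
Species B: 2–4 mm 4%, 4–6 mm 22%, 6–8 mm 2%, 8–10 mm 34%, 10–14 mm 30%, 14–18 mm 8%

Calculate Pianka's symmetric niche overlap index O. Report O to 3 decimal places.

Convert percentages to proportions (divide by 100).
Σ p₁ᵢp₂ᵢ = 0.0132 + 0.0066 + 0.0056 + 0.0646 + 0.0120 + 0.0104 = 0.1124
Σp_1ᵢ² = 0.33² + 0.03² + 0.28² + 0.19² + 0.04² + 0.13² = 0.1089 + 0.0009 + 0.0784 + 0.0361 + 0.0016 + 0.0169 = 0.2428
Σp_2ᵢ² = 0.04² + 0.22² + 0.02² + 0.34² + 0.30² + 0.08² = 0.0016 + 0.0484 + 0.0004 + 0.1156 + 0.0900 + 0.0064 = 0.2624
O = 0.1124 / √(0.2428 × 0.2624) = 0.1124 / 0.252410 = 0.44531

0.445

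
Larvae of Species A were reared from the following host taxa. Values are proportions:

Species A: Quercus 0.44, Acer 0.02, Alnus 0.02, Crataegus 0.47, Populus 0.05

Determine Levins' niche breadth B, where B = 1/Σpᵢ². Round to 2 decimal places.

Σpᵢ² = 0.44² + 0.02² + 0.02² + 0.47² + 0.05² = 0.1936 + 0.0004 + 0.0004 + 0.2209 + 0.0025 = 0.4178
B = 1 / 0.4178 = 2.3935

2.39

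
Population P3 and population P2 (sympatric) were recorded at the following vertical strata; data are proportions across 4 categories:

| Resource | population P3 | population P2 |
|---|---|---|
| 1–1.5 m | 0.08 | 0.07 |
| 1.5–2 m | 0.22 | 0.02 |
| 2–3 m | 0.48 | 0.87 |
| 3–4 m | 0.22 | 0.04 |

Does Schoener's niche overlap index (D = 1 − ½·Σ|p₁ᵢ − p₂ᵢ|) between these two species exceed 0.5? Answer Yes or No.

Σ|p₁ᵢ − p₂ᵢ| = 0.01 + 0.20 + 0.39 + 0.18 = 0.78
D = 1 − ½ × 0.78 = 1 − 0.390 = 0.6100
D = 0.6100 > 0.5 → Yes.

Yes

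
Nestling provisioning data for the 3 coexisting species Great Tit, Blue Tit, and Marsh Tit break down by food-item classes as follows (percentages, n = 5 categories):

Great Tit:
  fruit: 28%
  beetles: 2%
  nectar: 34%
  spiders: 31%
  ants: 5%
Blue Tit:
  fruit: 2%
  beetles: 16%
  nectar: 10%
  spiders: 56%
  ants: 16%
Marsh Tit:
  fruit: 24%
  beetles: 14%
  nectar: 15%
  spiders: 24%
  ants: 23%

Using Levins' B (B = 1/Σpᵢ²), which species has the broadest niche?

Marsh Tit

Convert percentages to proportions (divide by 100).
Σp_Greaᵢ² = 0.28² + 0.02² + 0.34² + 0.31² + 0.05² = 0.0784 + 0.0004 + 0.1156 + 0.0961 + 0.0025 = 0.2930
B_Grea = 1 / 0.2930 = 3.4130
Σp_Blueᵢ² = 0.02² + 0.16² + 0.10² + 0.56² + 0.16² = 0.0004 + 0.0256 + 0.0100 + 0.3136 + 0.0256 = 0.3752
B_Blue = 1 / 0.3752 = 2.6652
Σp_Marsᵢ² = 0.24² + 0.14² + 0.15² + 0.24² + 0.23² = 0.0576 + 0.0196 + 0.0225 + 0.0576 + 0.0529 = 0.2102
B_Mars = 1 / 0.2102 = 4.7574
Highest B → broadest niche (most generalist): Marsh Tit (B = 4.76).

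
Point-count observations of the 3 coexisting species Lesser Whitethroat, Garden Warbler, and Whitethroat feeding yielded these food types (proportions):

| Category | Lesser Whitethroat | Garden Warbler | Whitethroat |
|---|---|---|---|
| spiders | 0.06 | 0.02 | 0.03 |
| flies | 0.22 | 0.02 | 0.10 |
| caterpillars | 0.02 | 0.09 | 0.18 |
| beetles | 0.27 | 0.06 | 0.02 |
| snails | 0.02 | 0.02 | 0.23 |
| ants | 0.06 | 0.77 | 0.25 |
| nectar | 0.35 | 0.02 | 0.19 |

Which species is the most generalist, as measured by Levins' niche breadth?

Σp_Lessᵢ² = 0.06² + 0.22² + 0.02² + 0.27² + 0.02² + 0.06² + 0.35² = 0.0036 + 0.0484 + 0.0004 + 0.0729 + 0.0004 + 0.0036 + 0.1225 = 0.2518
B_Less = 1 / 0.2518 = 3.9714
Σp_Gardᵢ² = 0.02² + 0.02² + 0.09² + 0.06² + 0.02² + 0.77² + 0.02² = 0.0004 + 0.0004 + 0.0081 + 0.0036 + 0.0004 + 0.5929 + 0.0004 = 0.6062
B_Gard = 1 / 0.6062 = 1.6496
Σp_Whitᵢ² = 0.03² + 0.10² + 0.18² + 0.02² + 0.23² + 0.25² + 0.19² = 0.0009 + 0.0100 + 0.0324 + 0.0004 + 0.0529 + 0.0625 + 0.0361 = 0.1952
B_Whit = 1 / 0.1952 = 5.1230
Highest B → broadest niche (most generalist): Whitethroat (B = 5.12).

Whitethroat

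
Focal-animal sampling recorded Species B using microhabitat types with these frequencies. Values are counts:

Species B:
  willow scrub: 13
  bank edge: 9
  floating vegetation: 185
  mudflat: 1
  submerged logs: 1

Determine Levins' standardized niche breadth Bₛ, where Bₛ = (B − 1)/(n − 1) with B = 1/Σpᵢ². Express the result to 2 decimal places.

0.07

Proportions for Species B (n=209): 13/209=0.0622, 9/209=0.0431, 185/209=0.8852, 1/209=0.0048, 1/209=0.0048
Σpᵢ² = 0.0622² + 0.0431² + 0.8852² + 0.0048² + 0.0048² = 0.003869 + 0.001858 + 0.783579 + 0.000023 + 0.000023 = 0.789352
B = 1 / 0.789352 = 1.2669
Bₛ = (B − 1)/(n − 1) = (1.2669 − 1)/(5 − 1) = 0.2669/4 = 0.0667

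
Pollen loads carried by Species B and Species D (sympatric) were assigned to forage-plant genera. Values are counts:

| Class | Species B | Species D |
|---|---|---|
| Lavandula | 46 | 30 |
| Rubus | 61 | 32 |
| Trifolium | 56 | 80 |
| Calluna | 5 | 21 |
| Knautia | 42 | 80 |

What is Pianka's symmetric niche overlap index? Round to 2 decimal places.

Proportions for Species B (n=210): 46/210=0.2190, 61/210=0.2905, 56/210=0.2667, 5/210=0.0238, 42/210=0.2000
Proportions for Species D (n=243): 30/243=0.1235, 32/243=0.1317, 80/243=0.3292, 21/243=0.0864, 80/243=0.3292
Σ p₁ᵢp₂ᵢ = 0.027047 + 0.038259 + 0.087798 + 0.002056 + 0.065840 = 0.221000
Σp_1ᵢ² = 0.2190² + 0.2905² + 0.2667² + 0.0238² + 0.2000² = 0.047961 + 0.084390 + 0.071129 + 0.000566 + 0.040000 = 0.244046
Σp_2ᵢ² = 0.1235² + 0.1317² + 0.3292² + 0.0864² + 0.3292² = 0.015252 + 0.017345 + 0.108373 + 0.007465 + 0.108373 = 0.256808
O = 0.221000 / √(0.244046 × 0.256808) = 0.221000 / 0.2503457 = 0.8828

0.88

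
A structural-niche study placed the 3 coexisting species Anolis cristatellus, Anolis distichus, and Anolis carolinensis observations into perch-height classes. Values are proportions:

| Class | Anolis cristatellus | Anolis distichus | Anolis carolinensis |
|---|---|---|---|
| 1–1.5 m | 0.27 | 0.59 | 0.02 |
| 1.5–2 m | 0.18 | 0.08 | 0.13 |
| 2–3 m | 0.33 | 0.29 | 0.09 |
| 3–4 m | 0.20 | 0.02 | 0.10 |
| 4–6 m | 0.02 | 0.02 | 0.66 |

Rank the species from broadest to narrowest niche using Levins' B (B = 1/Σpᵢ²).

Σp_crisᵢ² = 0.27² + 0.18² + 0.33² + 0.20² + 0.02² = 0.0729 + 0.0324 + 0.1089 + 0.0400 + 0.0004 = 0.2546
B_cris = 1 / 0.2546 = 3.9277
Σp_distᵢ² = 0.59² + 0.08² + 0.29² + 0.02² + 0.02² = 0.3481 + 0.0064 + 0.0841 + 0.0004 + 0.0004 = 0.4394
B_dist = 1 / 0.4394 = 2.2758
Σp_caroᵢ² = 0.02² + 0.13² + 0.09² + 0.10² + 0.66² = 0.0004 + 0.0169 + 0.0081 + 0.0100 + 0.4356 = 0.4710
B_caro = 1 / 0.4710 = 2.1231
Ranking by B (broadest → narrowest): Anolis cristatellus (3.93) > Anolis distichus (2.28) > Anolis carolinensis (2.12)

Anolis cristatellus > Anolis distichus > Anolis carolinensis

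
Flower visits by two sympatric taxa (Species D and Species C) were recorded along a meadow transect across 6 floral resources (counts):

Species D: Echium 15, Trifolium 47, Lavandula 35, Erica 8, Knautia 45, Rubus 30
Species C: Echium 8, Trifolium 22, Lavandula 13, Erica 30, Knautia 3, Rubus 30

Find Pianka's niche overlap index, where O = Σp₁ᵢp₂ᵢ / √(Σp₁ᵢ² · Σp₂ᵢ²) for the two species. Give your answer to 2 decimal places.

0.70

Proportions for Species D (n=180): 15/180=0.0833, 47/180=0.2611, 35/180=0.1944, 8/180=0.0444, 45/180=0.2500, 30/180=0.1667
Proportions for Species C (n=106): 8/106=0.0755, 22/106=0.2075, 13/106=0.1226, 30/106=0.2830, 3/106=0.0283, 30/106=0.2830
Σ p₁ᵢp₂ᵢ = 0.006289 + 0.054178 + 0.023833 + 0.012565 + 0.007075 + 0.047176 = 0.151116
Σp_1ᵢ² = 0.0833² + 0.2611² + 0.1944² + 0.0444² + 0.2500² + 0.1667² = 0.006939 + 0.068173 + 0.037791 + 0.001971 + 0.062500 + 0.027789 = 0.205163
Σp_2ᵢ² = 0.0755² + 0.2075² + 0.1226² + 0.2830² + 0.0283² + 0.2830² = 0.005700 + 0.043056 + 0.015031 + 0.080089 + 0.000801 + 0.080089 = 0.224766
O = 0.151116 / √(0.205163 × 0.224766) = 0.151116 / 0.2147409 = 0.7037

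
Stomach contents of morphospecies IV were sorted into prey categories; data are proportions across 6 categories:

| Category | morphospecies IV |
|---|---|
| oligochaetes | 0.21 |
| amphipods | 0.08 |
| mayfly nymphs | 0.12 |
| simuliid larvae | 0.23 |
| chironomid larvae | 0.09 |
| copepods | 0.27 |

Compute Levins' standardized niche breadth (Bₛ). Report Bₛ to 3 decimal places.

0.806

Σpᵢ² = 0.21² + 0.08² + 0.12² + 0.23² + 0.09² + 0.27² = 0.0441 + 0.0064 + 0.0144 + 0.0529 + 0.0081 + 0.0729 = 0.1988
B = 1 / 0.1988 = 5.03018
Bₛ = (B − 1)/(n − 1) = (5.03018 − 1)/(6 − 1) = 4.03018/5 = 0.80604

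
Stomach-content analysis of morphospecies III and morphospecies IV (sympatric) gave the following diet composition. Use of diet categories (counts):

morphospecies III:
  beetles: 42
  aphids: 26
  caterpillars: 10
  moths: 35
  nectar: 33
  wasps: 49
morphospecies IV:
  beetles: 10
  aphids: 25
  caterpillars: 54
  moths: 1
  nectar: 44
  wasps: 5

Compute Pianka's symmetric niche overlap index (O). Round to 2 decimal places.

0.52

Proportions for morphospecies III (n=195): 42/195=0.2154, 26/195=0.1333, 10/195=0.0513, 35/195=0.1795, 33/195=0.1692, 49/195=0.2513
Proportions for morphospecies IV (n=139): 10/139=0.0719, 25/139=0.1799, 54/139=0.3885, 1/139=0.0072, 44/139=0.3165, 5/139=0.0360
Σ p₁ᵢp₂ᵢ = 0.015487 + 0.023981 + 0.019930 + 0.001292 + 0.053552 + 0.009047 = 0.123289
Σp_1ᵢ² = 0.2154² + 0.1333² + 0.0513² + 0.1795² + 0.1692² + 0.2513² = 0.046397 + 0.017769 + 0.002632 + 0.032220 + 0.028629 + 0.063152 = 0.190799
Σp_2ᵢ² = 0.0719² + 0.1799² + 0.3885² + 0.0072² + 0.3165² + 0.0360² = 0.005170 + 0.032364 + 0.150932 + 0.000052 + 0.100172 + 0.001296 = 0.289986
O = 0.123289 / √(0.190799 × 0.289986) = 0.123289 / 0.2352213 = 0.5241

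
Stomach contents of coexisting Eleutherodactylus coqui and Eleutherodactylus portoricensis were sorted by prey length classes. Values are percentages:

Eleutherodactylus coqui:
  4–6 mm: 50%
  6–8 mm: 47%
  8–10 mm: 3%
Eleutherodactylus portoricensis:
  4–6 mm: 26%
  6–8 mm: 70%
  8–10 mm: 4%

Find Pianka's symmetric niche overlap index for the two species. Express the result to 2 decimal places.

0.90

Convert percentages to proportions (divide by 100).
Σ p₁ᵢp₂ᵢ = 0.1300 + 0.3290 + 0.0012 = 0.4602
Σp_1ᵢ² = 0.50² + 0.47² + 0.03² = 0.2500 + 0.2209 + 0.0009 = 0.4718
Σp_2ᵢ² = 0.26² + 0.70² + 0.04² = 0.0676 + 0.4900 + 0.0016 = 0.5592
O = 0.4602 / √(0.4718 × 0.5592) = 0.4602 / 0.51364 = 0.8960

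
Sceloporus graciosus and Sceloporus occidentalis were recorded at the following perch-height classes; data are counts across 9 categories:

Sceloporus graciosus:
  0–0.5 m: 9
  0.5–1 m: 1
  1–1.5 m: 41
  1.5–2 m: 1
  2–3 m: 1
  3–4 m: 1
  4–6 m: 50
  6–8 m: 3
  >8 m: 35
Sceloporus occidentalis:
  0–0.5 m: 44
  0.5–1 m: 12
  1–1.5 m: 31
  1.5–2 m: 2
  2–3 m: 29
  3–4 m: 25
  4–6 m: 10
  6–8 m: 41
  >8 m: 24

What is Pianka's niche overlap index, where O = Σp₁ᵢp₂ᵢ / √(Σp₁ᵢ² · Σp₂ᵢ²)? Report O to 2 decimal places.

0.52

Proportions for Sceloporus graciosus (n=142): 9/142=0.0634, 1/142=0.0070, 41/142=0.2887, 1/142=0.0070, 1/142=0.0070, 1/142=0.0070, 50/142=0.3521, 3/142=0.0211, 35/142=0.2465
Proportions for Sceloporus occidentalis (n=218): 44/218=0.2018, 12/218=0.0550, 31/218=0.1422, 2/218=0.0092, 29/218=0.1330, 25/218=0.1147, 10/218=0.0459, 41/218=0.1881, 24/218=0.1101
Σ p₁ᵢp₂ᵢ = 0.012794 + 0.000385 + 0.041053 + 0.000064 + 0.000931 + 0.000803 + 0.016161 + 0.003969 + 0.027140 = 0.103300
Σp_1ᵢ² = 0.0634² + 0.0070² + 0.2887² + 0.0070² + 0.0070² + 0.0070² + 0.3521² + 0.0211² + 0.2465² = 0.004020 + 0.000049 + 0.083348 + 0.000049 + 0.000049 + 0.000049 + 0.123974 + 0.000445 + 0.060762 = 0.272745
Σp_2ᵢ² = 0.2018² + 0.0550² + 0.1422² + 0.0092² + 0.1330² + 0.1147² + 0.0459² + 0.1881² + 0.1101² = 0.040723 + 0.003025 + 0.020221 + 0.000085 + 0.017689 + 0.013156 + 0.002107 + 0.035382 + 0.012122 = 0.144510
O = 0.103300 / √(0.272745 × 0.144510) = 0.103300 / 0.1985306 = 0.5203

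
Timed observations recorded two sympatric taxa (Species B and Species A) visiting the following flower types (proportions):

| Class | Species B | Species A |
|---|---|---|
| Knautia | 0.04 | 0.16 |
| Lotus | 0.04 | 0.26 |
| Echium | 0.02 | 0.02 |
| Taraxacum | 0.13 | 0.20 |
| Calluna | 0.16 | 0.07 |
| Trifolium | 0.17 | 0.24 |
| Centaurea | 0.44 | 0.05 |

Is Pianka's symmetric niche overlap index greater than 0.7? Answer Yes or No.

Σ p₁ᵢp₂ᵢ = 0.0064 + 0.0104 + 0.0004 + 0.0260 + 0.0112 + 0.0408 + 0.0220 = 0.1172
Σp_1ᵢ² = 0.04² + 0.04² + 0.02² + 0.13² + 0.16² + 0.17² + 0.44² = 0.0016 + 0.0016 + 0.0004 + 0.0169 + 0.0256 + 0.0289 + 0.1936 = 0.2686
Σp_2ᵢ² = 0.16² + 0.26² + 0.02² + 0.20² + 0.07² + 0.24² + 0.05² = 0.0256 + 0.0676 + 0.0004 + 0.0400 + 0.0049 + 0.0576 + 0.0025 = 0.1986
O = 0.1172 / √(0.2686 × 0.1986) = 0.1172 / 0.23096 = 0.5074
O = 0.5074 < 0.7 → No.

No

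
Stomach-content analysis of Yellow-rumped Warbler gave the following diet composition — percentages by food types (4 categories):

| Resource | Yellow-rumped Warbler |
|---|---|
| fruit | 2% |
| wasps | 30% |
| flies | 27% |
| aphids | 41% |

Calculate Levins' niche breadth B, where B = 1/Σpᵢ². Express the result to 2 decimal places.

Convert percentages to proportions (divide by 100).
Σpᵢ² = 0.02² + 0.30² + 0.27² + 0.41² = 0.0004 + 0.0900 + 0.0729 + 0.1681 = 0.3314
B = 1 / 0.3314 = 3.0175

3.02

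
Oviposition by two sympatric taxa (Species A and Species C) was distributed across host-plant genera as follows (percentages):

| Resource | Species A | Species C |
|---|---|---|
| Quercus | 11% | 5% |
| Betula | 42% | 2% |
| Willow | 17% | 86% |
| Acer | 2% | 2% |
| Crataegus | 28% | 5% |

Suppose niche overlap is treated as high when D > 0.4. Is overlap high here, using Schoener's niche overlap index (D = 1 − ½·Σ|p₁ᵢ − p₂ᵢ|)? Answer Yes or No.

Convert percentages to proportions (divide by 100).
Σ|p₁ᵢ − p₂ᵢ| = 0.06 + 0.40 + 0.69 + 0.00 + 0.23 = 1.38
D = 1 − ½ × 1.38 = 1 − 0.690 = 0.3100
D = 0.3100 < 0.4 → No.

No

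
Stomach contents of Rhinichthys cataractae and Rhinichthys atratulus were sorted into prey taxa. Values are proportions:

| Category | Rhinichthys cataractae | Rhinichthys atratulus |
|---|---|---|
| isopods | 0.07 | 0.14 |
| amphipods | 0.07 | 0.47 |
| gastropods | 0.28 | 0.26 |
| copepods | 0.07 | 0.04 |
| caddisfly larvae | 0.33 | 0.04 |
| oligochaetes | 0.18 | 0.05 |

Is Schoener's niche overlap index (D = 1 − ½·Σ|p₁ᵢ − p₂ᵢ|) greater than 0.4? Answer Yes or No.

Σ|p₁ᵢ − p₂ᵢ| = 0.07 + 0.40 + 0.02 + 0.03 + 0.29 + 0.13 = 0.94
D = 1 − ½ × 0.94 = 1 − 0.470 = 0.5300
D = 0.5300 > 0.4 → Yes.

Yes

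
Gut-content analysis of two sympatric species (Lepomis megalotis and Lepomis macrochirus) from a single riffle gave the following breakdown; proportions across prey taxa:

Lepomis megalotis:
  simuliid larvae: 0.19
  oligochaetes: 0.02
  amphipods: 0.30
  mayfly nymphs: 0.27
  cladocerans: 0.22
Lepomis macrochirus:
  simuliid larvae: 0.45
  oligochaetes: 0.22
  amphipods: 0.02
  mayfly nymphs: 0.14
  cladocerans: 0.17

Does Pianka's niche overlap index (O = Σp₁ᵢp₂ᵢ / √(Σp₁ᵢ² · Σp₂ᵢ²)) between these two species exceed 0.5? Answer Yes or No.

Yes

Σ p₁ᵢp₂ᵢ = 0.0855 + 0.0044 + 0.0060 + 0.0378 + 0.0374 = 0.1711
Σp_1ᵢ² = 0.19² + 0.02² + 0.30² + 0.27² + 0.22² = 0.0361 + 0.0004 + 0.0900 + 0.0729 + 0.0484 = 0.2478
Σp_2ᵢ² = 0.45² + 0.22² + 0.02² + 0.14² + 0.17² = 0.2025 + 0.0484 + 0.0004 + 0.0196 + 0.0289 = 0.2998
O = 0.1711 / √(0.2478 × 0.2998) = 0.1711 / 0.27256 = 0.6278
O = 0.6278 > 0.5 → Yes.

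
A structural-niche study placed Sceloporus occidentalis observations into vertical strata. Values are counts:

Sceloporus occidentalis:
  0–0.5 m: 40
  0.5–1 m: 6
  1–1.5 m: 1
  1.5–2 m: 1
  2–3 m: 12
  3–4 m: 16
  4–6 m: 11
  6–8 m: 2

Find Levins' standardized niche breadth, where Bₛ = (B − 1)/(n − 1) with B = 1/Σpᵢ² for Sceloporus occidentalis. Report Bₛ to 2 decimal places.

Proportions for Sceloporus occidentalis (n=89): 40/89=0.4494, 6/89=0.0674, 1/89=0.0112, 1/89=0.0112, 12/89=0.1348, 16/89=0.1798, 11/89=0.1236, 2/89=0.0225
Σpᵢ² = 0.4494² + 0.0674² + 0.0112² + 0.0112² + 0.1348² + 0.1798² + 0.1236² + 0.0225² = 0.201960 + 0.004543 + 0.000125 + 0.000125 + 0.018171 + 0.032328 + 0.015277 + 0.000506 = 0.273035
B = 1 / 0.273035 = 3.6625
Bₛ = (B − 1)/(n − 1) = (3.6625 − 1)/(8 − 1) = 2.6625/7 = 0.3804

0.38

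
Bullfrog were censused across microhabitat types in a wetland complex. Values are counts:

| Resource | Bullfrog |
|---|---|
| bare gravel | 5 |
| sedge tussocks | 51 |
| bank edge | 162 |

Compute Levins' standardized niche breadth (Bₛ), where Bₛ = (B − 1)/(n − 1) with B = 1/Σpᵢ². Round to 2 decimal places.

0.32

Proportions for Bullfrog (n=218): 5/218=0.0229, 51/218=0.2339, 162/218=0.7431
Σpᵢ² = 0.0229² + 0.2339² + 0.7431² = 0.000524 + 0.054709 + 0.552198 = 0.607431
B = 1 / 0.607431 = 1.6463
Bₛ = (B − 1)/(n − 1) = (1.6463 − 1)/(3 − 1) = 0.6463/2 = 0.3232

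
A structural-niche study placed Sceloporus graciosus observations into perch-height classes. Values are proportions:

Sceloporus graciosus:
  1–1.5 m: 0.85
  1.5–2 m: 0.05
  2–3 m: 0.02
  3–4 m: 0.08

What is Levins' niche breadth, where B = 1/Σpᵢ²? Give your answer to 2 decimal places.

1.37

Σpᵢ² = 0.85² + 0.05² + 0.02² + 0.08² = 0.7225 + 0.0025 + 0.0004 + 0.0064 = 0.7318
B = 1 / 0.7318 = 1.3665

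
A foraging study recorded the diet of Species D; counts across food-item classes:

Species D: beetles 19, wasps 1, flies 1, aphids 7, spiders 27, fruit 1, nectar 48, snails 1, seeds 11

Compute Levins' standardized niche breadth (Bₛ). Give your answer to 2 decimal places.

0.35

Proportions for Species D (n=116): 19/116=0.1638, 1/116=0.0086, 1/116=0.0086, 7/116=0.0603, 27/116=0.2328, 1/116=0.0086, 48/116=0.4138, 1/116=0.0086, 11/116=0.0948
Σpᵢ² = 0.1638² + 0.0086² + 0.0086² + 0.0603² + 0.2328² + 0.0086² + 0.4138² + 0.0086² + 0.0948² = 0.026830 + 0.000074 + 0.000074 + 0.003636 + 0.054196 + 0.000074 + 0.171230 + 0.000074 + 0.008987 = 0.265175
B = 1 / 0.265175 = 3.7711
Bₛ = (B − 1)/(n − 1) = (3.7711 − 1)/(9 − 1) = 2.7711/8 = 0.3464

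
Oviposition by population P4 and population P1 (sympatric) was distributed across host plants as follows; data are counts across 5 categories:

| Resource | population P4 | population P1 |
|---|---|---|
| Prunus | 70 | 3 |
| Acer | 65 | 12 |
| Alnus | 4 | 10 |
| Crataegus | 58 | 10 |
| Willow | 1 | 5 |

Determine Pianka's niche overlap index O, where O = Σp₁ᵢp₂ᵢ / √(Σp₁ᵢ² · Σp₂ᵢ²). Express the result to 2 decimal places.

Proportions for population P4 (n=198): 70/198=0.3535, 65/198=0.3283, 4/198=0.0202, 58/198=0.2929, 1/198=0.0051
Proportions for population P1 (n=40): 3/40=0.0750, 12/40=0.3000, 10/40=0.2500, 10/40=0.2500, 5/40=0.1250
Σ p₁ᵢp₂ᵢ = 0.026513 + 0.098490 + 0.005050 + 0.073225 + 0.000638 = 0.203916
Σp_1ᵢ² = 0.3535² + 0.3283² + 0.0202² + 0.2929² + 0.0051² = 0.124962 + 0.107781 + 0.000408 + 0.085790 + 0.000026 = 0.318967
Σp_2ᵢ² = 0.0750² + 0.3000² + 0.2500² + 0.2500² + 0.1250² = 0.005625 + 0.090000 + 0.062500 + 0.062500 + 0.015625 = 0.236250
O = 0.203916 / √(0.318967 × 0.236250) = 0.203916 / 0.2745104 = 0.7428

0.74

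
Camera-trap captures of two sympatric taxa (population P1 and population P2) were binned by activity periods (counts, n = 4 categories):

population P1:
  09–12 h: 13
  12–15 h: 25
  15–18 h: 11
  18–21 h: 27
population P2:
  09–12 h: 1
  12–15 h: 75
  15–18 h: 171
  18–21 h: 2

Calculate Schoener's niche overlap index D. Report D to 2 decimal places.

0.46

Proportions for population P1 (n=76): 13/76=0.1711, 25/76=0.3289, 11/76=0.1447, 27/76=0.3553
Proportions for population P2 (n=249): 1/249=0.0040, 75/249=0.3012, 171/249=0.6867, 2/249=0.0080
Σ|p₁ᵢ − p₂ᵢ| = 0.1671 + 0.0277 + 0.5420 + 0.3473 = 1.0841
D = 1 − ½ × 1.0841 = 1 − 0.54205 = 0.45795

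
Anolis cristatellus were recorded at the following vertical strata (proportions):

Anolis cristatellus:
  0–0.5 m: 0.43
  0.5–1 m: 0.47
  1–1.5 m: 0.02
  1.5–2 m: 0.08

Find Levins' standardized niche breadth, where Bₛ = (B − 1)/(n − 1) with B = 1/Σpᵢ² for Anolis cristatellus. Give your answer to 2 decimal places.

0.47

Σpᵢ² = 0.43² + 0.47² + 0.02² + 0.08² = 0.1849 + 0.2209 + 0.0004 + 0.0064 = 0.4126
B = 1 / 0.4126 = 2.4237
Bₛ = (B − 1)/(n − 1) = (2.4237 − 1)/(4 − 1) = 1.4237/3 = 0.4746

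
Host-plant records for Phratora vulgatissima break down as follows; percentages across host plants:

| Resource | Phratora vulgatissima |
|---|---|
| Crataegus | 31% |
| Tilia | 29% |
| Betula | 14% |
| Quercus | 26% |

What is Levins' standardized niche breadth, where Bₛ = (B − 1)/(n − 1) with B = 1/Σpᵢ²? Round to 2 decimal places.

Convert percentages to proportions (divide by 100).
Σpᵢ² = 0.31² + 0.29² + 0.14² + 0.26² = 0.0961 + 0.0841 + 0.0196 + 0.0676 = 0.2674
B = 1 / 0.2674 = 3.7397
Bₛ = (B − 1)/(n − 1) = (3.7397 − 1)/(4 − 1) = 2.7397/3 = 0.9132

0.91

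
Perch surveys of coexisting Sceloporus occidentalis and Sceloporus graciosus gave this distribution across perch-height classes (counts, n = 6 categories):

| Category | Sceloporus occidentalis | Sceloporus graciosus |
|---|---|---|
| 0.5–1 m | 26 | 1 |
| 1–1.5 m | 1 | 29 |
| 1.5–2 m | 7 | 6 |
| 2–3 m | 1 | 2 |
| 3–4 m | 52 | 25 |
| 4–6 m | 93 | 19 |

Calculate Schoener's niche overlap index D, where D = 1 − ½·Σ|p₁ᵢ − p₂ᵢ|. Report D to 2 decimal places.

Proportions for Sceloporus occidentalis (n=180): 26/180=0.1444, 1/180=0.0056, 7/180=0.0389, 1/180=0.0056, 52/180=0.2889, 93/180=0.5167
Proportions for Sceloporus graciosus (n=82): 1/82=0.0122, 29/82=0.3537, 6/82=0.0732, 2/82=0.0244, 25/82=0.3049, 19/82=0.2317
Σ|p₁ᵢ − p₂ᵢ| = 0.1322 + 0.3481 + 0.0343 + 0.0188 + 0.0160 + 0.2850 = 0.8344
D = 1 − ½ × 0.8344 = 1 − 0.41720 = 0.58280

0.58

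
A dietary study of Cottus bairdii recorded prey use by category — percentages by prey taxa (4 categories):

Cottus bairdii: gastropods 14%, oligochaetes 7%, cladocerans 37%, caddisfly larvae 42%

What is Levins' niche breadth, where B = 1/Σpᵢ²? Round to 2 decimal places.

2.96

Convert percentages to proportions (divide by 100).
Σpᵢ² = 0.14² + 0.07² + 0.37² + 0.42² = 0.0196 + 0.0049 + 0.1369 + 0.1764 = 0.3378
B = 1 / 0.3378 = 2.9603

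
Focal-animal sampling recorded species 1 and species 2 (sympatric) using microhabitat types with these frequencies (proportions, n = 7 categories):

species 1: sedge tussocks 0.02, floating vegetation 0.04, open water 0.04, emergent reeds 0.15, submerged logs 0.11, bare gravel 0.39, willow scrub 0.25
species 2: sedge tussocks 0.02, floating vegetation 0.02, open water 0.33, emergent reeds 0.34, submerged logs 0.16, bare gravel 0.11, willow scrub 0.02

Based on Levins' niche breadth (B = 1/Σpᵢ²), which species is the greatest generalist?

Σp_1ᵢ² = 0.02² + 0.04² + 0.04² + 0.15² + 0.11² + 0.39² + 0.25² = 0.0004 + 0.0016 + 0.0016 + 0.0225 + 0.0121 + 0.1521 + 0.0625 = 0.2528
B_1 = 1 / 0.2528 = 3.9557
Σp_2ᵢ² = 0.02² + 0.02² + 0.33² + 0.34² + 0.16² + 0.11² + 0.02² = 0.0004 + 0.0004 + 0.1089 + 0.1156 + 0.0256 + 0.0121 + 0.0004 = 0.2634
B_2 = 1 / 0.2634 = 3.7965
Highest B → broadest niche (most generalist): species 1 (B = 3.96).

species 1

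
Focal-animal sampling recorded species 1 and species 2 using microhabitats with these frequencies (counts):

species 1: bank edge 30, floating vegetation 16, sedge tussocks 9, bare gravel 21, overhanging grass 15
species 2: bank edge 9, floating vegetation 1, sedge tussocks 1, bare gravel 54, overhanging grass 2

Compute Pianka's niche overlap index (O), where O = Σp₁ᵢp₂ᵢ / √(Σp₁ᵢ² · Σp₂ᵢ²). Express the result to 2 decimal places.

0.61

Proportions for species 1 (n=91): 30/91=0.3297, 16/91=0.1758, 9/91=0.0989, 21/91=0.2308, 15/91=0.1648
Proportions for species 2 (n=67): 9/67=0.1343, 1/67=0.0149, 1/67=0.0149, 54/67=0.8060, 2/67=0.0299
Σ p₁ᵢp₂ᵢ = 0.044279 + 0.002619 + 0.001474 + 0.186025 + 0.004928 = 0.239325
Σp_1ᵢ² = 0.3297² + 0.1758² + 0.0989² + 0.2308² + 0.1648² = 0.108702 + 0.030906 + 0.009781 + 0.053269 + 0.027159 = 0.229817
Σp_2ᵢ² = 0.1343² + 0.0149² + 0.0149² + 0.8060² + 0.0299² = 0.018036 + 0.000222 + 0.000222 + 0.649636 + 0.000894 = 0.669010
O = 0.239325 / √(0.229817 × 0.669010) = 0.239325 / 0.3921095 = 0.6104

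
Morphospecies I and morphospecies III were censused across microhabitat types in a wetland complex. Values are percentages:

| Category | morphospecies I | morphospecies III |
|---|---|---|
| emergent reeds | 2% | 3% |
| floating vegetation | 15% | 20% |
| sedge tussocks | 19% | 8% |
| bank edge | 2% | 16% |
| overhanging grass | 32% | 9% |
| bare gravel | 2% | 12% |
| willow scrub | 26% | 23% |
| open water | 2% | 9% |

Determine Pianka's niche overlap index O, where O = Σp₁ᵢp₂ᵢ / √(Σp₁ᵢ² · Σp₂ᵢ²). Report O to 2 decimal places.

Convert percentages to proportions (divide by 100).
Σ p₁ᵢp₂ᵢ = 0.0006 + 0.0300 + 0.0152 + 0.0032 + 0.0288 + 0.0024 + 0.0598 + 0.0018 = 0.1418
Σp_1ᵢ² = 0.02² + 0.15² + 0.19² + 0.02² + 0.32² + 0.02² + 0.26² + 0.02² = 0.0004 + 0.0225 + 0.0361 + 0.0004 + 0.1024 + 0.0004 + 0.0676 + 0.0004 = 0.2302
Σp_2ᵢ² = 0.03² + 0.20² + 0.08² + 0.16² + 0.09² + 0.12² + 0.23² + 0.09² = 0.0009 + 0.0400 + 0.0064 + 0.0256 + 0.0081 + 0.0144 + 0.0529 + 0.0081 = 0.1564
O = 0.1418 / √(0.2302 × 0.1564) = 0.1418 / 0.18975 = 0.7473

0.75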